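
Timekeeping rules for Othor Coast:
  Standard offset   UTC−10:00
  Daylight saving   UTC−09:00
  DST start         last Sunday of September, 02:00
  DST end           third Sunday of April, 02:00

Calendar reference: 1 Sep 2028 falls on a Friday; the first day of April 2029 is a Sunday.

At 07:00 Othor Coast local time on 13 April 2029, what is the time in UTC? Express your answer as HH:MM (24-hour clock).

1 September 2028 is a Friday, so Sundays fall on 3, 10, 17, 24; the last is September 24.
1 April 2029 is a Sunday, so the first Sunday is April 1 and the third is April 15.
13 April 2029 falls between 24 September 2028 and 15 April 2029, so daylight saving is in effect and Othor Coast is at UTC−09:00.
07:00 local + 9h = 16:00 UTC.

16:00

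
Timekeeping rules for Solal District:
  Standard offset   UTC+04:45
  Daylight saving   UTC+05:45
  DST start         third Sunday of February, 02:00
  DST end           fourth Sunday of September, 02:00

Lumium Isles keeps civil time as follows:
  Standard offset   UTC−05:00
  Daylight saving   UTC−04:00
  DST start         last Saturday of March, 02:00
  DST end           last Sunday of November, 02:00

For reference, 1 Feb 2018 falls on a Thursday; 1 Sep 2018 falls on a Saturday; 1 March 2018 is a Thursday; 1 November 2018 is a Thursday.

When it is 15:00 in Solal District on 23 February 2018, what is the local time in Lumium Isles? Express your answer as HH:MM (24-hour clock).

04:15

1 February 2018 is a Thursday, so the first Sunday is February 4 and the third is February 18.
1 September 2018 is a Saturday, so the first Sunday is September 2 and the fourth is September 23.
23 February 2018 lies within the daylight-saving period (18 February – 23 September), so Solal District is on daylight time, UTC+05:45.
15:00 Solal District − 5h45m = 09:15 UTC.
1 March 2018 is a Thursday, so Saturdays fall on 3, 10, 17, 24, 31; the last is March 31.
1 November 2018 is a Thursday, so Sundays fall on 4, 11, 18, 25; the last is November 25.
At the standard offset (UTC−05:00), 09:15 UTC − 5h = 04:15 Lumium Isles standard time.
The standard-time date in Lumium Isles, 23 February 2018, is outside the daylight-saving period (31 March – 25 November), so Lumium Isles is on standard time, UTC−05:00.
09:15 UTC − 5h = 04:15 Lumium Isles.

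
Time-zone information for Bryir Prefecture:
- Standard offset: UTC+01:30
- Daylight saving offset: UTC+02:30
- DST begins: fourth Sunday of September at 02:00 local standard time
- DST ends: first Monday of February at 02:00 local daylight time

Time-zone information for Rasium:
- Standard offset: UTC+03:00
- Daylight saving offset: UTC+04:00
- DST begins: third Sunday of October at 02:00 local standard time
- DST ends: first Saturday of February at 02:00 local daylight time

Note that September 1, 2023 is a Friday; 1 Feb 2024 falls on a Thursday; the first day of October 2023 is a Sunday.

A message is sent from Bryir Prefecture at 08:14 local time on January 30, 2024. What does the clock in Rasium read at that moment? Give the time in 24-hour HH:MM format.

1 September 2023 is a Friday, so the first Sunday is September 3 and the fourth is September 24.
1 February 2024 is a Thursday, so the first Monday is February 5.
Daylight saving runs 24 September 2023 – 5 February 2024; January 30, 2024 is inside that window, so Bryir Prefecture is at UTC+02:30.
08:14 Bryir Prefecture − 2h30m = 05:44 UTC.
1 October 2023 is a Sunday, so the first Sunday is October 1 and the third is October 15.
1 February 2024 is a Thursday, so the first Saturday is February 3.
At the standard offset (UTC+03:00), 05:44 UTC + 3h = 08:44 Rasium standard time.
The standard-time date in Rasium, January 30, 2024, falls between 15 October 2023 and 3 February 2024, so daylight saving is in effect and Rasium is at UTC+04:00.
05:44 UTC + 4h = 09:44 Rasium.

09:44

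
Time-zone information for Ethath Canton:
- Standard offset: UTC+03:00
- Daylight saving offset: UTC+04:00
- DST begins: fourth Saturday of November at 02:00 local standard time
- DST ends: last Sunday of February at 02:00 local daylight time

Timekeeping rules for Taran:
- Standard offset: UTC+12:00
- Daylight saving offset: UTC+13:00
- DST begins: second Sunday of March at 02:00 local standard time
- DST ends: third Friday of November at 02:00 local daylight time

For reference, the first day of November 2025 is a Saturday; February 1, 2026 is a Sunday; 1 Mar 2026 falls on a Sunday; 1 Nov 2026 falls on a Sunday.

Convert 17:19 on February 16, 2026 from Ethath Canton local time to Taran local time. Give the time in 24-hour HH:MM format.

1 November 2025 is a Saturday, so the first Saturday is November 1 and the fourth is November 22.
1 February 2026 is a Sunday, so Sundays fall on 1, 8, 15, 22; the last is February 22.
Daylight saving runs 22 November 2025 – 22 February 2026; February 16, 2026 is inside that window, so Ethath Canton is at UTC+04:00.
17:19 Ethath Canton − 4h = 13:19 UTC.
1 March 2026 is a Sunday, so the first Sunday is March 1 and the second is March 8.
1 November 2026 is a Sunday, so the first Friday is November 6 and the third is November 20.
At the standard offset (UTC+12:00), 13:19 UTC + 12h = 01:19 Taran standard time (rolling into the next day, 17 February 2026).
The standard-time date in Taran, February 17, 2026, is outside the daylight-saving period (8 March – 20 November), so Taran is on standard time, UTC+12:00.
13:19 UTC + 12h = 01:19 Taran (rolling into the next day, 17 February 2026).

01:19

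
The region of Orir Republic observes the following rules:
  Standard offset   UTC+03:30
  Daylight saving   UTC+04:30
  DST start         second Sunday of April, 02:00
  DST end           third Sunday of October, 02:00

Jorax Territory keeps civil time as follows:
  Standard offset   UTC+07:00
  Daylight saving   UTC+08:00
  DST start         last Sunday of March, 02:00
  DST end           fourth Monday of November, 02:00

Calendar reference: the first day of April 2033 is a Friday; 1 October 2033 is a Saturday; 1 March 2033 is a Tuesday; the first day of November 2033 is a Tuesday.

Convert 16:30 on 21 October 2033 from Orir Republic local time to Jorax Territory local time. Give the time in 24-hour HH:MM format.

21:00

1 April 2033 is a Friday, so the first Sunday is April 3 and the second is April 10.
1 October 2033 is a Saturday, so the first Sunday is October 2 and the third is October 16.
Daylight saving runs 10 April – 16 October; 21 October 2033 is outside that window, so Orir Republic is on standard time at UTC+03:30.
16:30 Orir Republic − 3h30m = 13:00 UTC.
1 March 2033 is a Tuesday, so Sundays fall on 6, 13, 20, 27; the last is March 27.
1 November 2033 is a Tuesday, so the first Monday is November 7 and the fourth is November 28.
At the standard offset (UTC+07:00), 13:00 UTC + 7h = 20:00 Jorax Territory standard time.
Daylight saving runs 27 March – 28 November; the standard-time date in Jorax Territory, 21 October 2033, is inside that window, so Jorax Territory is at UTC+08:00.
13:00 UTC + 8h = 21:00 Jorax Territory.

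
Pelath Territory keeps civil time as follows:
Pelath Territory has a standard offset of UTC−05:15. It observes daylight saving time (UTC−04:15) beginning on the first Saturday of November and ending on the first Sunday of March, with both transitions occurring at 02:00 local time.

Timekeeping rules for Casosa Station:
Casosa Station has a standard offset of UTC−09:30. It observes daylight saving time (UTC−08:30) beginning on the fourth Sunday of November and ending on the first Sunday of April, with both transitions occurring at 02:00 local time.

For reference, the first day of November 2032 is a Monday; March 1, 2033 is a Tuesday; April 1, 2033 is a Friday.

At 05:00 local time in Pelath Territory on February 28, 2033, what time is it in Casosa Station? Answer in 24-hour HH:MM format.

1 November 2032 is a Monday, so the first Saturday is November 6.
1 March 2033 is a Tuesday, so the first Sunday is March 6.
February 28, 2033 lies within the daylight-saving period (6 November 2032 – 6 March 2033), so Pelath Territory is on daylight time, UTC−04:15.
05:00 Pelath Territory + 4h15m = 09:15 UTC.
1 November 2032 is a Monday, so the first Sunday is November 7 and the fourth is November 28.
1 April 2033 is a Friday, so the first Sunday is April 3.
At the standard offset (UTC−09:30), 09:15 UTC − 9h30m = 23:45 Casosa Station standard time (rolling into the previous day, 27 February 2033).
The standard-time date in Casosa Station, February 27, 2033, lies within the daylight-saving period (28 November 2032 – 3 April 2033), so Casosa Station is on daylight time, UTC−08:30.
09:15 UTC − 8h30m = 00:45 Casosa Station.

00:45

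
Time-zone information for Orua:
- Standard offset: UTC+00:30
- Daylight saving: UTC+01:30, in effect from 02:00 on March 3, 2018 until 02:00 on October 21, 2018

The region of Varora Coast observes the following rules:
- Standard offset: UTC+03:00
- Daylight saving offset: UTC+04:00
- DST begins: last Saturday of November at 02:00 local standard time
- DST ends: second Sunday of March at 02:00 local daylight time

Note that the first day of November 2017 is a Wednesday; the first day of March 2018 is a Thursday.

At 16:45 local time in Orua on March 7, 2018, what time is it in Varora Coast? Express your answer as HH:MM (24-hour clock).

Daylight saving runs 3 March – 21 October; March 7, 2018 is inside that window, so Orua is at UTC+01:30.
16:45 Orua − 1h30m = 15:15 UTC.
1 November 2017 is a Wednesday, so Saturdays fall on 4, 11, 18, 25; the last is November 25.
1 March 2018 is a Thursday, so the first Sunday is March 4 and the second is March 11.
At the standard offset (UTC+03:00), 15:15 UTC + 3h = 18:15 Varora Coast standard time.
The standard-time date in Varora Coast, March 7, 2018, falls between 25 November 2017 and 11 March 2018, so daylight saving is in effect and Varora Coast is at UTC+04:00.
15:15 UTC + 4h = 19:15 Varora Coast.

19:15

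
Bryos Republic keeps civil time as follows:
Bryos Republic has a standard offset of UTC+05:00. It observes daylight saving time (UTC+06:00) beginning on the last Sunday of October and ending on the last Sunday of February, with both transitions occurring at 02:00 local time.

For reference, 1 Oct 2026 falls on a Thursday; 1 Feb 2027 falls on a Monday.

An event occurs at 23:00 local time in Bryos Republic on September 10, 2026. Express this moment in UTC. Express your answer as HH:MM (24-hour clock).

18:00

1 October 2026 is a Thursday, so Sundays fall on 4, 11, 18, 25; the last is October 25.
1 February 2027 is a Monday, so Sundays fall on 7, 14, 21, 28; the last is February 28.
September 10, 2026 does not fall between 25 October 2026 and 28 February 2027, so daylight saving is not in effect and Bryos Republic is at UTC+05:00.
23:00 local − 5h = 18:00 UTC.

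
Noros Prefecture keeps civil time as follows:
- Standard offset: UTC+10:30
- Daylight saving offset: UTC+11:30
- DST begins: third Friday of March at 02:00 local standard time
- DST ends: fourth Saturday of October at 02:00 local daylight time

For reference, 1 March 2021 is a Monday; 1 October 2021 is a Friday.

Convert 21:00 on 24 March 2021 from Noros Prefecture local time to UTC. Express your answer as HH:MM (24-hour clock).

09:30

1 March 2021 is a Monday, so the first Friday is March 5 and the third is March 19.
1 October 2021 is a Friday, so the first Saturday is October 2 and the fourth is October 23.
24 March 2021 falls between 19 March and 23 October, so daylight saving is in effect and Noros Prefecture is at UTC+11:30.
21:00 local − 11h30m = 09:30 UTC.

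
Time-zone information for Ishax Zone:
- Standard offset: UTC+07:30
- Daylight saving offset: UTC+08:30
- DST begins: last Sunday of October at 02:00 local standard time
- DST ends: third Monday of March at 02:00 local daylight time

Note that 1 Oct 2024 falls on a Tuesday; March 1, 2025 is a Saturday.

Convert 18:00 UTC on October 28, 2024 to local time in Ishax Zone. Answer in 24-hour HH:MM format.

1 October 2024 is a Tuesday, so Sundays fall on 6, 13, 20, 27; the last is October 27.
1 March 2025 is a Saturday, so the first Monday is March 3 and the third is March 17.
At the standard offset (UTC+07:30), 18:00 UTC + 7h30m = 01:30 Ishax Zone standard time (rolling into the next day, 29 October 2024).
The standard-time date in Ishax Zone, October 29, 2024, lies within the daylight-saving period (27 October 2024 – 17 March 2025), so Ishax Zone is on daylight time, UTC+08:30.
18:00 UTC + 8h30m = 02:30 local (rolling into the next day, 29 October 2024).

02:30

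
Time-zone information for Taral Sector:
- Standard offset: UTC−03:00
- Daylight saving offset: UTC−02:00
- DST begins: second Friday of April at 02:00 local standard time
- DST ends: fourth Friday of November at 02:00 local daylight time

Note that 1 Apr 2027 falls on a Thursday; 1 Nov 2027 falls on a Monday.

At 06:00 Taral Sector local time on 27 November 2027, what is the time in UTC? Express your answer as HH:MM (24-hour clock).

09:00

1 April 2027 is a Thursday, so the first Friday is April 2 and the second is April 9.
1 November 2027 is a Monday, so the first Friday is November 5 and the fourth is November 26.
27 November 2027 does not fall between 9 April and 26 November, so daylight saving is not in effect and Taral Sector is at UTC−03:00.
06:00 local + 3h = 09:00 UTC.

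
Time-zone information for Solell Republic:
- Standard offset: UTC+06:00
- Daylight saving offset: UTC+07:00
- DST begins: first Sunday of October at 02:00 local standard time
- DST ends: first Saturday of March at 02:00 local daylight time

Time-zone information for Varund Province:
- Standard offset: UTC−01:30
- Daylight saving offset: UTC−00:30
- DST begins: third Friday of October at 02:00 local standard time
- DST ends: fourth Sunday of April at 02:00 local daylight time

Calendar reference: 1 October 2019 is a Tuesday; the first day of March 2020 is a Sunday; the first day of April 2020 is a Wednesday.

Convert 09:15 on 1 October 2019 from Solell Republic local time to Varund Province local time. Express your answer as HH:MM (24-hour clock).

1 October 2019 is a Tuesday, so the first Sunday is October 6.
1 March 2020 is a Sunday, so the first Saturday is March 7.
1 October 2019 does not fall between 6 October 2019 and 7 March 2020, so daylight saving is not in effect and Solell Republic is at UTC+06:00.
09:15 Solell Republic − 6h = 03:15 UTC.
1 October 2019 is a Tuesday, so the first Friday is October 4 and the third is October 18.
1 April 2020 is a Wednesday, so the first Sunday is April 5 and the fourth is April 26.
At the standard offset (UTC−01:30), 03:15 UTC − 1h30m = 01:45 Varund Province standard time.
Daylight saving runs 18 October 2019 – 26 April 2020; the standard-time date in Varund Province, 1 October 2019, is outside that window, so Varund Province is on standard time at UTC−01:30.
03:15 UTC − 1h30m = 01:45 Varund Province.

01:45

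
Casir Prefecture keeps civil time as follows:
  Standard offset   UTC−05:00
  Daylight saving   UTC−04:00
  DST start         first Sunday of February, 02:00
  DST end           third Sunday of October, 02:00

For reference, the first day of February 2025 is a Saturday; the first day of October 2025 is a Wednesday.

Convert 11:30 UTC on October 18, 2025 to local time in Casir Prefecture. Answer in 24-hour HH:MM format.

07:30

1 February 2025 is a Saturday, so the first Sunday is February 2.
1 October 2025 is a Wednesday, so the first Sunday is October 5 and the third is October 19.
At the standard offset (UTC−05:00), 11:30 UTC − 5h = 06:30 Casir Prefecture standard time.
The standard-time date in Casir Prefecture, October 18, 2025, lies within the daylight-saving period (2 February – 19 October), so Casir Prefecture is on daylight time, UTC−04:00.
11:30 UTC − 4h = 07:30 local.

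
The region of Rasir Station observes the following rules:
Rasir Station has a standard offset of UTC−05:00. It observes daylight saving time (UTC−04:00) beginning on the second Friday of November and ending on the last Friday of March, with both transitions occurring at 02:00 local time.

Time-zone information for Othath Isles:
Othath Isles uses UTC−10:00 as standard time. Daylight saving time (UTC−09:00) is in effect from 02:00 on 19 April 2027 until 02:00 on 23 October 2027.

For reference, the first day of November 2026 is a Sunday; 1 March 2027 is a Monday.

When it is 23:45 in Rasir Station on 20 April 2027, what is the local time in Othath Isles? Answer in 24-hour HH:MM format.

1 November 2026 is a Sunday, so the first Friday is November 6 and the second is November 13.
1 March 2027 is a Monday, so Fridays fall on 5, 12, 19, 26; the last is March 26.
20 April 2027 is outside the daylight-saving period (13 November 2026 – 26 March 2027), so Rasir Station is on standard time, UTC−05:00.
23:45 Rasir Station + 5h = 04:45 UTC (rolling into the next day, 21 April 2027).
At the standard offset (UTC−10:00), 04:45 UTC − 10h = 18:45 Othath Isles standard time (rolling into the previous day, 20 April 2027).
The standard-time date in Othath Isles, 20 April 2027, falls between 19 April and 23 October, so daylight saving is in effect and Othath Isles is at UTC−09:00.
04:45 UTC − 9h = 19:45 Othath Isles (rolling into the previous day, 20 April 2027).

19:45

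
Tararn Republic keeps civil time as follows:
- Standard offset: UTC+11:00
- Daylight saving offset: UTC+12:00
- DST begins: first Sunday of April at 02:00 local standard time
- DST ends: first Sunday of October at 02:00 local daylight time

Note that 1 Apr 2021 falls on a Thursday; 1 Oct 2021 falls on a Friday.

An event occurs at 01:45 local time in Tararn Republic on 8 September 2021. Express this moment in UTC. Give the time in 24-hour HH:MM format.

1 April 2021 is a Thursday, so the first Sunday is April 4.
1 October 2021 is a Friday, so the first Sunday is October 3.
8 September 2021 falls between 4 April and 3 October, so daylight saving is in effect and Tararn Republic is at UTC+12:00.
01:45 local − 12h = 13:45 UTC (rolling into the previous day, 7 September 2021).

13:45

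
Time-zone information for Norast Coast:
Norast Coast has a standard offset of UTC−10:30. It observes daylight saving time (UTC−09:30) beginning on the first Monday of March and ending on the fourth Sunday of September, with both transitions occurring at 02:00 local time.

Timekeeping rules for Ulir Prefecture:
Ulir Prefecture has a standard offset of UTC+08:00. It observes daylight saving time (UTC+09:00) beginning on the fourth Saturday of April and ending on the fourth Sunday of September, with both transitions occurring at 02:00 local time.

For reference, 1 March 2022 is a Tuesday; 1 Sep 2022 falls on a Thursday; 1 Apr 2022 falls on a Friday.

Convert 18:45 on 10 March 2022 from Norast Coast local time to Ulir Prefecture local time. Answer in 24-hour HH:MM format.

1 March 2022 is a Tuesday, so the first Monday is March 7.
1 September 2022 is a Thursday, so the first Sunday is September 4 and the fourth is September 25.
Daylight saving runs 7 March – 25 September; 10 March 2022 is inside that window, so Norast Coast is at UTC−09:30.
18:45 Norast Coast + 9h30m = 04:15 UTC (rolling into the next day, 11 March 2022).
1 April 2022 is a Friday, so the first Saturday is April 2 and the fourth is April 23.
1 September 2022 is a Thursday, so the first Sunday is September 4 and the fourth is September 25.
At the standard offset (UTC+08:00), 04:15 UTC + 8h = 12:15 Ulir Prefecture standard time.
The standard-time date in Ulir Prefecture, 11 March 2022, is outside the daylight-saving period (23 April – 25 September), so Ulir Prefecture is on standard time, UTC+08:00.
04:15 UTC + 8h = 12:15 Ulir Prefecture.

12:15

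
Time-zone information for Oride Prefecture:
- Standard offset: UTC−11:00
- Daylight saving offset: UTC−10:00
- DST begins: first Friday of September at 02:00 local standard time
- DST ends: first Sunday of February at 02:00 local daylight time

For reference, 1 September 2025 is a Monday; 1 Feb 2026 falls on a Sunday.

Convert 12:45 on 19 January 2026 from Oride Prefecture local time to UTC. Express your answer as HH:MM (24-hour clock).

1 September 2025 is a Monday, so the first Friday is September 5.
1 February 2026 is a Sunday, so the first Sunday is February 1.
19 January 2026 lies within the daylight-saving period (5 September 2025 – 1 February 2026), so Oride Prefecture is on daylight time, UTC−10:00.
12:45 local + 10h = 22:45 UTC.

22:45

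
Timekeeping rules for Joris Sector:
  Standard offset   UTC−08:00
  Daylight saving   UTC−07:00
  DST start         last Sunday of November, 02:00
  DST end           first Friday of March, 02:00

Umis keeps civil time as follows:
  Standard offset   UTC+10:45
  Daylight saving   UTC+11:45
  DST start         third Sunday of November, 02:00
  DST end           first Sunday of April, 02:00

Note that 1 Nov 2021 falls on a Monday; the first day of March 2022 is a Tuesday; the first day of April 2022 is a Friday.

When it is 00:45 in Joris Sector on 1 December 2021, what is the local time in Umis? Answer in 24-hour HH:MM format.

1 November 2021 is a Monday, so Sundays fall on 7, 14, 21, 28; the last is November 28.
1 March 2022 is a Tuesday, so the first Friday is March 4.
Daylight saving runs 28 November 2021 – 4 March 2022; 1 December 2021 is inside that window, so Joris Sector is at UTC−07:00.
00:45 Joris Sector + 7h = 07:45 UTC.
1 November 2021 is a Monday, so the first Sunday is November 7 and the third is November 21.
1 April 2022 is a Friday, so the first Sunday is April 3.
At the standard offset (UTC+10:45), 07:45 UTC + 10h45m = 18:30 Umis standard time.
Daylight saving runs 21 November 2021 – 3 April 2022; the standard-time date in Umis, 1 December 2021, is inside that window, so Umis is at UTC+11:45.
07:45 UTC + 11h45m = 19:30 Umis.

19:30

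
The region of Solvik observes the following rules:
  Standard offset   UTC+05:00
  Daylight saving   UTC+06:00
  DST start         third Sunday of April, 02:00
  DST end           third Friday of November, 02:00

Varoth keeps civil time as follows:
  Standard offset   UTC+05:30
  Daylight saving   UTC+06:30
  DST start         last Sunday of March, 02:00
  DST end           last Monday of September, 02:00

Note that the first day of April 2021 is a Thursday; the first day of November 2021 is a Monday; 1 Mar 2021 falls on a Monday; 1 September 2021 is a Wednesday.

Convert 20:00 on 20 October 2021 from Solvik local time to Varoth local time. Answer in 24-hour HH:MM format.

19:30

1 April 2021 is a Thursday, so the first Sunday is April 4 and the third is April 18.
1 November 2021 is a Monday, so the first Friday is November 5 and the third is November 19.
20 October 2021 lies within the daylight-saving period (18 April – 19 November), so Solvik is on daylight time, UTC+06:00.
20:00 Solvik − 6h = 14:00 UTC.
1 March 2021 is a Monday, so Sundays fall on 7, 14, 21, 28; the last is March 28.
1 September 2021 is a Wednesday, so Mondays fall on 6, 13, 20, 27; the last is September 27.
At the standard offset (UTC+05:30), 14:00 UTC + 5h30m = 19:30 Varoth standard time.
Daylight saving runs 28 March – 27 September; the standard-time date in Varoth, 20 October 2021, is outside that window, so Varoth is on standard time at UTC+05:30.
14:00 UTC + 5h30m = 19:30 Varoth.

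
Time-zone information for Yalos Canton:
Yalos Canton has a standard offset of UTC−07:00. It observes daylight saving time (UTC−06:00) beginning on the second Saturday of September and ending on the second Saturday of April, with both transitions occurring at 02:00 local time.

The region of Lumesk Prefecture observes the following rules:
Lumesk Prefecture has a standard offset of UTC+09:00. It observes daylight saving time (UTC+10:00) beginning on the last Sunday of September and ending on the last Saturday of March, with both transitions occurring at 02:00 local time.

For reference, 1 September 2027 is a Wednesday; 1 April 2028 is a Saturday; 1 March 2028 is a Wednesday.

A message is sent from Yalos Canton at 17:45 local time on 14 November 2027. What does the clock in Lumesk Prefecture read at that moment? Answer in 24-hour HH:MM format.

1 September 2027 is a Wednesday, so the first Saturday is September 4 and the second is September 11.
1 April 2028 is a Saturday, so the first Saturday is April 1 and the second is April 8.
14 November 2027 falls between 11 September 2027 and 8 April 2028, so daylight saving is in effect and Yalos Canton is at UTC−06:00.
17:45 Yalos Canton + 6h = 23:45 UTC.
1 September 2027 is a Wednesday, so Sundays fall on 5, 12, 19, 26; the last is September 26.
1 March 2028 is a Wednesday, so Saturdays fall on 4, 11, 18, 25; the last is March 25.
At the standard offset (UTC+09:00), 23:45 UTC + 9h = 08:45 Lumesk Prefecture standard time (rolling into the next day, 15 November 2027).
The standard-time date in Lumesk Prefecture, 15 November 2027, lies within the daylight-saving period (26 September 2027 – 25 March 2028), so Lumesk Prefecture is on daylight time, UTC+10:00.
23:45 UTC + 10h = 09:45 Lumesk Prefecture (rolling into the next day, 15 November 2027).

09:45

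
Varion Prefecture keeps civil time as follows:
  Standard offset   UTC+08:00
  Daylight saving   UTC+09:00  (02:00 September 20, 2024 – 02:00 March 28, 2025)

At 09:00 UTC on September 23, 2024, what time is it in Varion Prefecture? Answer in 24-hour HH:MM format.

18:00

At the standard offset (UTC+08:00), 09:00 UTC + 8h = 17:00 Varion Prefecture standard time.
The standard-time date in Varion Prefecture, September 23, 2024, lies within the daylight-saving period (20 September 2024 – 28 March 2025), so Varion Prefecture is on daylight time, UTC+09:00.
09:00 UTC + 9h = 18:00 local.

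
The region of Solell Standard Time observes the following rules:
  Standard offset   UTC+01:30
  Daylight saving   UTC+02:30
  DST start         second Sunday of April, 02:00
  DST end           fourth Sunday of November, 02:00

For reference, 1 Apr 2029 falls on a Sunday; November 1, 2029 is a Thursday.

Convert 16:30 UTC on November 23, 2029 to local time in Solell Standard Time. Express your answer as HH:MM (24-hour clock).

1 April 2029 is a Sunday, so the first Sunday is April 1 and the second is April 8.
1 November 2029 is a Thursday, so the first Sunday is November 4 and the fourth is November 25.
At the standard offset (UTC+01:30), 16:30 UTC + 1h30m = 18:00 Solell Standard Time standard time.
The standard-time date in Solell Standard Time, November 23, 2029, lies within the daylight-saving period (8 April – 25 November), so Solell Standard Time is on daylight time, UTC+02:30.
16:30 UTC + 2h30m = 19:00 local.

19:00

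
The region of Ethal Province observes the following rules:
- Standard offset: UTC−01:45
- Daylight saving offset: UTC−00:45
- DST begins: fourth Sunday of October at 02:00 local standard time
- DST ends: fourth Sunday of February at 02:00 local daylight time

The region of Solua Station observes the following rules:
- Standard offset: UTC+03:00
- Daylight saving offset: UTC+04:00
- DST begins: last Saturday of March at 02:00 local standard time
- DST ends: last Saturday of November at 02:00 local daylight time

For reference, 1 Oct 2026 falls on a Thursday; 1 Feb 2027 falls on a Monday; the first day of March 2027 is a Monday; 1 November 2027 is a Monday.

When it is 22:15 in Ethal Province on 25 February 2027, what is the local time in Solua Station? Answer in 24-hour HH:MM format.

02:00

1 October 2026 is a Thursday, so the first Sunday is October 4 and the fourth is October 25.
1 February 2027 is a Monday, so the first Sunday is February 7 and the fourth is February 28.
25 February 2027 lies within the daylight-saving period (25 October 2026 – 28 February 2027), so Ethal Province is on daylight time, UTC−00:45.
22:15 Ethal Province + 0h45m = 23:00 UTC.
1 March 2027 is a Monday, so Saturdays fall on 6, 13, 20, 27; the last is March 27.
1 November 2027 is a Monday, so Saturdays fall on 6, 13, 20, 27; the last is November 27.
At the standard offset (UTC+03:00), 23:00 UTC + 3h = 02:00 Solua Station standard time (rolling into the next day, 26 February 2027).
The standard-time date in Solua Station, 26 February 2027, is outside the daylight-saving period (27 March – 27 November), so Solua Station is on standard time, UTC+03:00.
23:00 UTC + 3h = 02:00 Solua Station (rolling into the next day, 26 February 2027).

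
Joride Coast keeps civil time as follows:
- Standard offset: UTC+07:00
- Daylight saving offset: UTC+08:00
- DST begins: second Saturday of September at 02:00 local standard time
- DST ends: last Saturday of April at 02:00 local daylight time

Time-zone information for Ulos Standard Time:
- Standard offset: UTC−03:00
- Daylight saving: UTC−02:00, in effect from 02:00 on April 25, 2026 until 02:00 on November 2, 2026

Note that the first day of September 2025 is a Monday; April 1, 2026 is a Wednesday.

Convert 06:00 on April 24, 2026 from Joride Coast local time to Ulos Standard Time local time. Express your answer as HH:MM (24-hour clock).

1 September 2025 is a Monday, so the first Saturday is September 6 and the second is September 13.
1 April 2026 is a Wednesday, so Saturdays fall on 4, 11, 18, 25; the last is April 25.
April 24, 2026 falls between 13 September 2025 and 25 April 2026, so daylight saving is in effect and Joride Coast is at UTC+08:00.
06:00 Joride Coast − 8h = 22:00 UTC (rolling into the previous day, 23 April 2026).
At the standard offset (UTC−03:00), 22:00 UTC − 3h = 19:00 Ulos Standard Time standard time.
The standard-time date in Ulos Standard Time, April 23, 2026, does not fall between 25 April and 2 November, so daylight saving is not in effect and Ulos Standard Time is at UTC−03:00.
22:00 UTC − 3h = 19:00 Ulos Standard Time.

19:00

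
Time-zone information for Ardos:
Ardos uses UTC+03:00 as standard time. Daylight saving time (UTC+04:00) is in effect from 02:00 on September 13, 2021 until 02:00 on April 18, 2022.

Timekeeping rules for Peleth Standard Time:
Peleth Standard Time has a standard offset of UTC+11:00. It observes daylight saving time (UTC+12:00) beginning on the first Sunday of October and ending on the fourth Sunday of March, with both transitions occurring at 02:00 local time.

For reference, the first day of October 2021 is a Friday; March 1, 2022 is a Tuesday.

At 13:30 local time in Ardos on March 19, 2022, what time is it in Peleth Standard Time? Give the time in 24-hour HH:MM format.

March 19, 2022 lies within the daylight-saving period (13 September 2021 – 18 April 2022), so Ardos is on daylight time, UTC+04:00.
13:30 Ardos − 4h = 09:30 UTC.
1 October 2021 is a Friday, so the first Sunday is October 3.
1 March 2022 is a Tuesday, so the first Sunday is March 6 and the fourth is March 27.
At the standard offset (UTC+11:00), 09:30 UTC + 11h = 20:30 Peleth Standard Time standard time.
The standard-time date in Peleth Standard Time, March 19, 2022, falls between 3 October 2021 and 27 March 2022, so daylight saving is in effect and Peleth Standard Time is at UTC+12:00.
09:30 UTC + 12h = 21:30 Peleth Standard Time.

21:30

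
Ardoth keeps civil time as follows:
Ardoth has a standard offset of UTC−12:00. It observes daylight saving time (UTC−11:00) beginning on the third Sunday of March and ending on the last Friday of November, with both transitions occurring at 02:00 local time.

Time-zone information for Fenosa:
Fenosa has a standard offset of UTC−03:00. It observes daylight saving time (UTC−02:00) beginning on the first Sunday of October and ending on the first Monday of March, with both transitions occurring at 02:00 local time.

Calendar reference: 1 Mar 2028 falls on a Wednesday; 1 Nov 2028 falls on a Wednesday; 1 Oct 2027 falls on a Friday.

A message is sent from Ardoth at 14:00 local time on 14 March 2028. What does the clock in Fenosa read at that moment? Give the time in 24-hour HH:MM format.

1 March 2028 is a Wednesday, so the first Sunday is March 5 and the third is March 19.
1 November 2028 is a Wednesday, so Fridays fall on 3, 10, 17, 24; the last is November 24.
14 March 2028 is outside the daylight-saving period (19 March – 24 November), so Ardoth is on standard time, UTC−12:00.
14:00 Ardoth + 12h = 02:00 UTC (rolling into the next day, 15 March 2028).
1 October 2027 is a Friday, so the first Sunday is October 3.
1 March 2028 is a Wednesday, so the first Monday is March 6.
At the standard offset (UTC−03:00), 02:00 UTC − 3h = 23:00 Fenosa standard time (rolling into the previous day, 14 March 2028).
Daylight saving runs 3 October 2027 – 6 March 2028; the standard-time date in Fenosa, 14 March 2028, is outside that window, so Fenosa is on standard time at UTC−03:00.
02:00 UTC − 3h = 23:00 Fenosa (rolling into the previous day, 14 March 2028).

23:00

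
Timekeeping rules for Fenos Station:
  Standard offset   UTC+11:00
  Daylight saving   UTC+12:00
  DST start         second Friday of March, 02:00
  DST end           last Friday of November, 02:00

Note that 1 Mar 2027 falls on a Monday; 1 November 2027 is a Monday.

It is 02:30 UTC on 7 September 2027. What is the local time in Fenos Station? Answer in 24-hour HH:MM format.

14:30

1 March 2027 is a Monday, so the first Friday is March 5 and the second is March 12.
1 November 2027 is a Monday, so Fridays fall on 5, 12, 19, 26; the last is November 26.
At the standard offset (UTC+11:00), 02:30 UTC + 11h = 13:30 Fenos Station standard time.
Daylight saving runs 12 March – 26 November; the standard-time date in Fenos Station, 7 September 2027, is inside that window, so Fenos Station is at UTC+12:00.
02:30 UTC + 12h = 14:30 local.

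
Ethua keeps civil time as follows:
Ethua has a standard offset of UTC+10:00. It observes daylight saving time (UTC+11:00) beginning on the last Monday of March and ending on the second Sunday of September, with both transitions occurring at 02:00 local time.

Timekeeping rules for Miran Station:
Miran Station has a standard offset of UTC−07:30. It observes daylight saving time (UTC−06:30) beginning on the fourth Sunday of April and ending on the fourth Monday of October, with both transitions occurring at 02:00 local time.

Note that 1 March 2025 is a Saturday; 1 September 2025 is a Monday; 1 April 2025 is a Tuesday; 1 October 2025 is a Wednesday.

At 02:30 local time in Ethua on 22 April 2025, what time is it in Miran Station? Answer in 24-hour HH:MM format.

08:00

1 March 2025 is a Saturday, so Mondays fall on 3, 10, 17, 24, 31; the last is March 31.
1 September 2025 is a Monday, so the first Sunday is September 7 and the second is September 14.
22 April 2025 falls between 31 March and 14 September, so daylight saving is in effect and Ethua is at UTC+11:00.
02:30 Ethua − 11h = 15:30 UTC (rolling into the previous day, 21 April 2025).
1 April 2025 is a Tuesday, so the first Sunday is April 6 and the fourth is April 27.
1 October 2025 is a Wednesday, so the first Monday is October 6 and the fourth is October 27.
At the standard offset (UTC−07:30), 15:30 UTC − 7h30m = 08:00 Miran Station standard time.
The standard-time date in Miran Station, 21 April 2025, is outside the daylight-saving period (27 April – 27 October), so Miran Station is on standard time, UTC−07:30.
15:30 UTC − 7h30m = 08:00 Miran Station.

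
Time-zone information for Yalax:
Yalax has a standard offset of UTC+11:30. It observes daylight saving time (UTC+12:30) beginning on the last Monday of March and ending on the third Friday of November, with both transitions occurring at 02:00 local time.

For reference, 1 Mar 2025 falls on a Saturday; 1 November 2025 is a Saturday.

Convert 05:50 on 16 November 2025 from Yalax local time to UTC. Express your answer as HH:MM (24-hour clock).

1 March 2025 is a Saturday, so Mondays fall on 3, 10, 17, 24, 31; the last is March 31.
1 November 2025 is a Saturday, so the first Friday is November 7 and the third is November 21.
16 November 2025 lies within the daylight-saving period (31 March – 21 November), so Yalax is on daylight time, UTC+12:30.
05:50 local − 12h30m = 17:20 UTC (rolling into the previous day, 15 November 2025).

17:20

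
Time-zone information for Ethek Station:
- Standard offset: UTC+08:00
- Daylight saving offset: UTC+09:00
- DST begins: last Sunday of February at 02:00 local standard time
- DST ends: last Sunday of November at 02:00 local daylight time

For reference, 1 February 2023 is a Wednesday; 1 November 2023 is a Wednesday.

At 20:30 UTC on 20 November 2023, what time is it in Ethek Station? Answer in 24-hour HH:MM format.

1 February 2023 is a Wednesday, so Sundays fall on 5, 12, 19, 26; the last is February 26.
1 November 2023 is a Wednesday, so Sundays fall on 5, 12, 19, 26; the last is November 26.
At the standard offset (UTC+08:00), 20:30 UTC + 8h = 04:30 Ethek Station standard time (rolling into the next day, 21 November 2023).
The standard-time date in Ethek Station, 21 November 2023, falls between 26 February and 26 November, so daylight saving is in effect and Ethek Station is at UTC+09:00.
20:30 UTC + 9h = 05:30 local (rolling into the next day, 21 November 2023).

05:30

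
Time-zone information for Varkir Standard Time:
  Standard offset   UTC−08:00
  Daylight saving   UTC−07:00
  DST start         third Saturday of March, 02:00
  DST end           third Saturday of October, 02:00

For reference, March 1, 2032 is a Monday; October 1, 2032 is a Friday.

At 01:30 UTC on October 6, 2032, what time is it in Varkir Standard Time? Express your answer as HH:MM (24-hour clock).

18:30

1 March 2032 is a Monday, so the first Saturday is March 6 and the third is March 20.
1 October 2032 is a Friday, so the first Saturday is October 2 and the third is October 16.
At the standard offset (UTC−08:00), 01:30 UTC − 8h = 17:30 Varkir Standard Time standard time (rolling into the previous day, 5 October 2032).
The standard-time date in Varkir Standard Time, October 5, 2032, falls between 20 March and 16 October, so daylight saving is in effect and Varkir Standard Time is at UTC−07:00.
01:30 UTC − 7h = 18:30 local (rolling into the previous day, 5 October 2032).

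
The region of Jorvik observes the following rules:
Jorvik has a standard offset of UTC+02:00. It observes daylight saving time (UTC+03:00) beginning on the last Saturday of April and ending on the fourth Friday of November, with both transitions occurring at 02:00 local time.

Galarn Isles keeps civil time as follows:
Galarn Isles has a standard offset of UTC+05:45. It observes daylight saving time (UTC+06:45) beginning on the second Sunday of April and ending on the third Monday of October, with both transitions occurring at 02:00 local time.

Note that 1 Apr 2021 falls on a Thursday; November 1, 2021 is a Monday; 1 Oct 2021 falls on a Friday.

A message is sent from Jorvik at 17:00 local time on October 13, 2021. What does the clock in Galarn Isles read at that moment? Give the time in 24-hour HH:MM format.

1 April 2021 is a Thursday, so Saturdays fall on 3, 10, 17, 24; the last is April 24.
1 November 2021 is a Monday, so the first Friday is November 5 and the fourth is November 26.
October 13, 2021 lies within the daylight-saving period (24 April – 26 November), so Jorvik is on daylight time, UTC+03:00.
17:00 Jorvik − 3h = 14:00 UTC.
1 April 2021 is a Thursday, so the first Sunday is April 4 and the second is April 11.
1 October 2021 is a Friday, so the first Monday is October 4 and the third is October 18.
At the standard offset (UTC+05:45), 14:00 UTC + 5h45m = 19:45 Galarn Isles standard time.
The standard-time date in Galarn Isles, October 13, 2021, lies within the daylight-saving period (11 April – 18 October), so Galarn Isles is on daylight time, UTC+06:45.
14:00 UTC + 6h45m = 20:45 Galarn Isles.

20:45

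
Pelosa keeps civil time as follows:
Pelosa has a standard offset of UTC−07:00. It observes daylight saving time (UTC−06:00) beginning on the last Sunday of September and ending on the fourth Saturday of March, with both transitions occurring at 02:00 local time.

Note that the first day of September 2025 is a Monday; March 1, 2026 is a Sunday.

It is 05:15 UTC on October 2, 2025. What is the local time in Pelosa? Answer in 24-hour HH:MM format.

23:15

1 September 2025 is a Monday, so Sundays fall on 7, 14, 21, 28; the last is September 28.
1 March 2026 is a Sunday, so the first Saturday is March 7 and the fourth is March 28.
At the standard offset (UTC−07:00), 05:15 UTC − 7h = 22:15 Pelosa standard time (rolling into the previous day, 1 October 2025).
The standard-time date in Pelosa, October 1, 2025, falls between 28 September 2025 and 28 March 2026, so daylight saving is in effect and Pelosa is at UTC−06:00.
05:15 UTC − 6h = 23:15 local (rolling into the previous day, 1 October 2025).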